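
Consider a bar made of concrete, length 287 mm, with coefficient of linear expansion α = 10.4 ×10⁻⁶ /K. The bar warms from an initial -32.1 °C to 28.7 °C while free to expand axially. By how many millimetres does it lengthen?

ΔT = 28.7 − (-32.1) = 60.80 K.
ΔL = α·L₀·ΔT = 10.4×10⁻⁶ × 287 mm × 60.80 K = 0.181 mm.

0.181 mm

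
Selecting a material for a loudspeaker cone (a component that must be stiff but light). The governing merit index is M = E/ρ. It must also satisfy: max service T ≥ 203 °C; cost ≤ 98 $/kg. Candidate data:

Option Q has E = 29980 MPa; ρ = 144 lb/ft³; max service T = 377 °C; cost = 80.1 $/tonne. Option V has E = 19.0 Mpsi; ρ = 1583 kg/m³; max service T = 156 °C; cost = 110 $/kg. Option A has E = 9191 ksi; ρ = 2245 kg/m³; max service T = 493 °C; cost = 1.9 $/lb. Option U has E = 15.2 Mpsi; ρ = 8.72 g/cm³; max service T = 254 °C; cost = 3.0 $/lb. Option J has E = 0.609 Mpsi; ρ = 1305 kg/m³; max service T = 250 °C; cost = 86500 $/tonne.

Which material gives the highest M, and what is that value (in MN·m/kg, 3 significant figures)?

option A, M = 28.2 MN·m/kg

Screen on constraints: max service T ≥ 203 °C; cost ≤ 98 $/kg. Survivors: option Q, option A, option U, option J.
Normalizing units and computing the index:
  option Q: E = 29.98 GPa, ρ = 2307 kg/m³
  option A: E = 63.37 GPa, ρ = 2245 kg/m³
  option U: E = 104.8 GPa, ρ = 8720 kg/m³
  option J: E = 4.199 GPa, ρ = 1305 kg/m³
  option A: M = 28.2 MN·m/kg
  option Q: M = 13.0 MN·m/kg
  option U: M = 12.0 MN·m/kg
  option J: M = 3.22 MN·m/kg
Option A has the largest M.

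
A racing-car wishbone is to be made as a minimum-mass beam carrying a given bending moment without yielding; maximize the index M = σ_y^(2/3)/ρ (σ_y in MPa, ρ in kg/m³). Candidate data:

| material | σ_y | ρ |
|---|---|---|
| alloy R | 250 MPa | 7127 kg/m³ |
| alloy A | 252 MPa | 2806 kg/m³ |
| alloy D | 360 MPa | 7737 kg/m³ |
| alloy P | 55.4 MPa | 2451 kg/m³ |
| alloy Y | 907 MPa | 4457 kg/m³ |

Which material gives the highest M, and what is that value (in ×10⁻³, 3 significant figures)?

Evaluate M for each candidate:
  alloy Y: M = 21.0×10⁻³
  alloy A: M = 14.2×10⁻³
  alloy D: M = 6.54×10⁻³
  alloy P: M = 5.93×10⁻³
  alloy R: M = 5.57×10⁻³
Alloy Y has the largest M.

alloy Y, M = 21.0×10⁻³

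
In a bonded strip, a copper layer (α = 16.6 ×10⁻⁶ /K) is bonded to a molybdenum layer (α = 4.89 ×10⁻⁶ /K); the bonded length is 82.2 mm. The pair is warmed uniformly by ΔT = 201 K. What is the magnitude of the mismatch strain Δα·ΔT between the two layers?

Δα = |16.6 − 4.89|×10⁻⁶/K = 11.7×10⁻⁶/K.
Mismatch strain = Δα·ΔT = 11.7×10⁻⁶ × 201.0 = 2.35×10⁻³.

2.35×10⁻³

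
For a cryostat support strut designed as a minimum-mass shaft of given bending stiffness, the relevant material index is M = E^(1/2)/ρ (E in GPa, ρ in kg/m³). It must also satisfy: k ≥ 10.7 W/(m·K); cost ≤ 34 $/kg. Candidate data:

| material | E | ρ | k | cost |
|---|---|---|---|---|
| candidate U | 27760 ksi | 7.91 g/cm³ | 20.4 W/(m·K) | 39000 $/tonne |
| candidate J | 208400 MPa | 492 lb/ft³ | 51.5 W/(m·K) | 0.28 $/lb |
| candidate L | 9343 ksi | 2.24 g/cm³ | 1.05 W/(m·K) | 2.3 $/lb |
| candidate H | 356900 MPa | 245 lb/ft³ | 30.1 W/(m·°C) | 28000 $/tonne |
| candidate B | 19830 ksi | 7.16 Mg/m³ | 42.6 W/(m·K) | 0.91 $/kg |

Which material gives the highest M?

Screen on constraints: k ≥ 10.7 W/(m·K); cost ≤ 34 $/kg. Survivors: candidate J, candidate H, candidate B.
Normalizing units and computing the index:
  candidate J: E = 208.4 GPa, ρ = 7881 kg/m³
  candidate H: E = 356.9 GPa, ρ = 3925 kg/m³
  candidate B: E = 136.7 GPa, ρ = 7160 kg/m³
  candidate H: M = 4.81×10⁻³
  candidate J: M = 1.83×10⁻³
  candidate B: M = 1.63×10⁻³
The maximum is for candidate H.

candidate H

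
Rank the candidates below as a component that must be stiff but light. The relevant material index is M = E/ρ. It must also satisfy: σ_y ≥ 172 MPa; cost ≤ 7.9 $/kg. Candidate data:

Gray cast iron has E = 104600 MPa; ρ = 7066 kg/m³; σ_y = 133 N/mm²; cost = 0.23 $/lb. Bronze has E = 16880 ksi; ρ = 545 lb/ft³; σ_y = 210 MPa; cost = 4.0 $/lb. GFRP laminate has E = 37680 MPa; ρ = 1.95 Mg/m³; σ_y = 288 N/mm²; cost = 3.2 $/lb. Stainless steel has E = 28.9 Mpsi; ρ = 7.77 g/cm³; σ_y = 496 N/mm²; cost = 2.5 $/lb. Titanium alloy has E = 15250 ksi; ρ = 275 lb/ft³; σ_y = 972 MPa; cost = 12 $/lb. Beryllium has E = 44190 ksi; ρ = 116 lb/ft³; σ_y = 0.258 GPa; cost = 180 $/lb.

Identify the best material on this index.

Screen on constraints: σ_y ≥ 172 MPa; cost ≤ 7.9 $/kg. Survivors: GFRP laminate, stainless steel.
In SI units:
  GFRP laminate: E = 37.68 GPa, ρ = 1950 kg/m³
  stainless steel: E = 199.3 GPa, ρ = 7770 kg/m³
  stainless steel: M = 25.6 MN·m/kg
  GFRP laminate: M = 19.3 MN·m/kg
Highest index: stainless steel.

stainless steel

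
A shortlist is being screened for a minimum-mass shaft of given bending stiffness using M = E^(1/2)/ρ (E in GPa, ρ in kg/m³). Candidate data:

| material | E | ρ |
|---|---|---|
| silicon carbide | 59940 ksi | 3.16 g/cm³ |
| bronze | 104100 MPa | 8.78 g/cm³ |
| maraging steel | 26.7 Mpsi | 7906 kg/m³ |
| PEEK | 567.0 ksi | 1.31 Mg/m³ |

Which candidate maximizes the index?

silicon carbide

In SI units:
  silicon carbide: E = 413.3 GPa, ρ = 3160 kg/m³
  bronze: E = 104.1 GPa, ρ = 8780 kg/m³
  maraging steel: E = 184.1 GPa, ρ = 7906 kg/m³
  PEEK: E = 3.909 GPa, ρ = 1310 kg/m³
  silicon carbide: M = 6.43×10⁻³
  maraging steel: M = 1.72×10⁻³
  PEEK: M = 1.51×10⁻³
  bronze: M = 1.16×10⁻³
Silicon carbide ranks first.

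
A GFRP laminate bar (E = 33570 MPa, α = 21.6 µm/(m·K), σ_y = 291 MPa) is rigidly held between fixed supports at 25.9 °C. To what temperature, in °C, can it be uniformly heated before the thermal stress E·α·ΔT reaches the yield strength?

427 °C

E = 33570 MPa = 33.57 GPa.
E·α·ΔT = 291.0 MPa ⇒ ΔT = 291.0 / (33.57×10³ × 21.6×10⁻⁶) = 401.3 K.
T = 25.9 + 401.3 = 427.2 °C.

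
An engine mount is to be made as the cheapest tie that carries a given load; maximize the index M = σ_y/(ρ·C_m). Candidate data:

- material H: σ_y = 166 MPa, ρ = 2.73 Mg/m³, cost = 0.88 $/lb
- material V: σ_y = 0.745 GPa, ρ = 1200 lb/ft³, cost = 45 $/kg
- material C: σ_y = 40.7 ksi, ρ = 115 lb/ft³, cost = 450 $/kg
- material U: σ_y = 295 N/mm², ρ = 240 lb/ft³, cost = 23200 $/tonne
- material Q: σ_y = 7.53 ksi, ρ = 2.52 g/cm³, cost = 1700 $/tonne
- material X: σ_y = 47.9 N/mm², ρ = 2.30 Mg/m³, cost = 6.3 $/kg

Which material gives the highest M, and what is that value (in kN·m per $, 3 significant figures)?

material H, M = 31.3 kN·m per $

Putting every candidate on a common basis:
  material H: σ_y = 166.0 MPa, ρ = 2730 kg/m³, cost = 1.940 $/kg
  material V: σ_y = 745.0 MPa, ρ = 19220 kg/m³, cost = 45.00 $/kg
  material C: σ_y = 280.6 MPa, ρ = 1842 kg/m³, cost = 450.0 $/kg
  material U: σ_y = 295.0 MPa, ρ = 3844 kg/m³, cost = 23.20 $/kg
  material Q: σ_y = 51.92 MPa, ρ = 2520 kg/m³, cost = 1.700 $/kg
  material X: σ_y = 47.90 MPa, ρ = 2300 kg/m³, cost = 6.300 $/kg
  material H: M = 31.3 kN·m per $
  material Q: M = 12.1 kN·m per $
  material U: M = 3.31 kN·m per $
  material X: M = 3.31 kN·m per $
  material V: M = 0.861 kN·m per $
  material C: M = 0.339 kN·m per $
Material H ranks first.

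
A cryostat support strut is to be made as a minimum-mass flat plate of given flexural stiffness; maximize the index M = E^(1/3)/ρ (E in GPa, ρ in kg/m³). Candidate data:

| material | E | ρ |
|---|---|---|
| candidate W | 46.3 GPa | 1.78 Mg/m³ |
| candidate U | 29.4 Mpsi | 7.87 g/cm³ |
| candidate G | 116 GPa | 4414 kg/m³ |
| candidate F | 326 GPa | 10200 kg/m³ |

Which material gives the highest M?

Putting every candidate on a common basis:
  candidate W: E = 46.30 GPa, ρ = 1780 kg/m³
  candidate U: E = 202.7 GPa, ρ = 7870 kg/m³
  candidate G: E = 116.0 GPa, ρ = 4414 kg/m³
  candidate F: E = 326.0 GPa, ρ = 10200 kg/m³
  candidate W: M = 2.02×10⁻³
  candidate G: M = 1.10×10⁻³
  candidate U: M = 0.746×10⁻³
  candidate F: M = 0.675×10⁻³
The maximum is for candidate W.

candidate W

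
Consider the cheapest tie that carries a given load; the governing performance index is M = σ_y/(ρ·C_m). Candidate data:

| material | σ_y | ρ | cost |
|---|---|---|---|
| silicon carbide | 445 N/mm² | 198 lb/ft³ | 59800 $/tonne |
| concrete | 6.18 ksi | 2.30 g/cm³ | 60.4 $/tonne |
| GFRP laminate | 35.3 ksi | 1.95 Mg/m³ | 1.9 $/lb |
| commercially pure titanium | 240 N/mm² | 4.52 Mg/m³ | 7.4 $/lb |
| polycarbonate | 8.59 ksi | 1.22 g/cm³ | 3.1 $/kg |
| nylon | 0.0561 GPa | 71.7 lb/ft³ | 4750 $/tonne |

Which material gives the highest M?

Convert each candidate to consistent units, then evaluate M:
  silicon carbide: σ_y = 445.0 MPa, ρ = 3172 kg/m³, cost = 59.80 $/kg
  concrete: σ_y = 42.61 MPa, ρ = 2300 kg/m³, cost = 0.06040 $/kg
  GFRP laminate: σ_y = 243.4 MPa, ρ = 1950 kg/m³, cost = 4.189 $/kg
  commercially pure titanium: σ_y = 240.0 MPa, ρ = 4520 kg/m³, cost = 16.31 $/kg
  polycarbonate: σ_y = 59.23 MPa, ρ = 1220 kg/m³, cost = 3.100 $/kg
  nylon: σ_y = 56.10 MPa, ρ = 1149 kg/m³, cost = 4.750 $/kg
  concrete: M = 307 kN·m per $
  GFRP laminate: M = 29.8 kN·m per $
  polycarbonate: M = 15.7 kN·m per $
  nylon: M = 10.3 kN·m per $
  commercially pure titanium: M = 3.25 kN·m per $
  silicon carbide: M = 2.35 kN·m per $
Concrete ranks first.

concrete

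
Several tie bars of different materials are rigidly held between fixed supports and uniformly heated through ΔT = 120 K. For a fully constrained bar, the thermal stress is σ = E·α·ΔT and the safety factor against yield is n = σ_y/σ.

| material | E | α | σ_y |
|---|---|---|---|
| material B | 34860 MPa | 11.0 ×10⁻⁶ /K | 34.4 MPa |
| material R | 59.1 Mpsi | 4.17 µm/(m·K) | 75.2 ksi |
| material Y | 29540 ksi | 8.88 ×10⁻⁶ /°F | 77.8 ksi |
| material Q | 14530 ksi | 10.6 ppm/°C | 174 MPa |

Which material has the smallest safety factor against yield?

material B

Per material, after unit conversion:
  material B: E = 34.86, α = 11.0, σ_y = 34.40 → σ = 46.0 MPa, n = 0.748
  material R: E = 407.5, α = 4.17, σ_y = 518.5 → σ = 204 MPa, n = 2.54
  material Y: E = 203.7, α = 16.0, σ_y = 536.4 → σ = 391 MPa, n = 1.37
  material Q: E = 100.2, α = 10.6, σ_y = 174.0 → σ = 127 MPa, n = 1.37
Smallest n: material B with n = 0.748.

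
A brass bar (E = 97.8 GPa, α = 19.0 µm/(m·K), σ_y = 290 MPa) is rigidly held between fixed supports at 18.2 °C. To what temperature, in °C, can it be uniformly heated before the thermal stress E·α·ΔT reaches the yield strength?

E·α·ΔT = 290.0 MPa ⇒ ΔT = 290.0 / (97.80×10³ × 19.0×10⁻⁶) = 156.1 K.
T = 18.2 + 156.1 = 174.3 °C.

174 °C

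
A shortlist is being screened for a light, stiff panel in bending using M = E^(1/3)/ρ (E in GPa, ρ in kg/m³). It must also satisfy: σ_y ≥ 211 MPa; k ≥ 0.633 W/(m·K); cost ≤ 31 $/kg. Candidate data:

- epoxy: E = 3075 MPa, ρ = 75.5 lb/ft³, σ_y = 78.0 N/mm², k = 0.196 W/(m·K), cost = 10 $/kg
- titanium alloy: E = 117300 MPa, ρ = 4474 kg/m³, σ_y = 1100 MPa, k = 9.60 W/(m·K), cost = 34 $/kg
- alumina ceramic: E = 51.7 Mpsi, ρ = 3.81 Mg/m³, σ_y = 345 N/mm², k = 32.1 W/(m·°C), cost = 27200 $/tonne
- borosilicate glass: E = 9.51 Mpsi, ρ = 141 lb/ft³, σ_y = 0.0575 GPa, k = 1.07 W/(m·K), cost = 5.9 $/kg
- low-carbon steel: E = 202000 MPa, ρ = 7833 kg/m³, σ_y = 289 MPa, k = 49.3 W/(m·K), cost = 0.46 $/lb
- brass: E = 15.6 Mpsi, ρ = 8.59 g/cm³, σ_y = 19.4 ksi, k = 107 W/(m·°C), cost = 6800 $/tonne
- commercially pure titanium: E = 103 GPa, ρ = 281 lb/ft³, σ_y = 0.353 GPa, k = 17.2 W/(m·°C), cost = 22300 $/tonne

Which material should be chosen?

alumina ceramic

Screen on constraints: σ_y ≥ 211 MPa; k ≥ 0.633 W/(m·K); cost ≤ 31 $/kg. Survivors: alumina ceramic, low-carbon steel, commercially pure titanium.
After converting to SI:
  alumina ceramic: E = 356.5 GPa, ρ = 3810 kg/m³
  low-carbon steel: E = 202.0 GPa, ρ = 7833 kg/m³
  commercially pure titanium: E = 103.0 GPa, ρ = 4501 kg/m³
  alumina ceramic: M = 1.86×10⁻³
  commercially pure titanium: M = 1.04×10⁻³
  low-carbon steel: M = 0.749×10⁻³
Alumina ceramic ranks first.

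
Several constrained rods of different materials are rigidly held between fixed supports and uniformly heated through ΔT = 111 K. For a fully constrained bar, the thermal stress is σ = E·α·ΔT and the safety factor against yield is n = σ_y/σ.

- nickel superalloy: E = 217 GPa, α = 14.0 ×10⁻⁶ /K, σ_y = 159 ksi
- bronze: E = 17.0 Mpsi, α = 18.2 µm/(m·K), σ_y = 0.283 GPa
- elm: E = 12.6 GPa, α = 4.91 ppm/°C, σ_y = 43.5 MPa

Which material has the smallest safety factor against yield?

bronze

Per material, after unit conversion:
  nickel superalloy: E = 217.0, α = 14.0, σ_y = 1096 → σ = 337 MPa, n = 3.25
  bronze: E = 117.2, α = 18.2, σ_y = 283.0 → σ = 237 MPa, n = 1.20
  elm: E = 12.60, α = 4.91, σ_y = 43.50 → σ = 6.87 MPa, n = 6.33
Bronze has the lowest safety factor, n = 1.20.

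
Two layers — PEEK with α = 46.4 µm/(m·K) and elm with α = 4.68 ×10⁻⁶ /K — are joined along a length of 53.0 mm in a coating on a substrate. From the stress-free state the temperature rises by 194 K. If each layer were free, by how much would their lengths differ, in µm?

429 µm

Δα = |46.4 − 4.68|×10⁻⁶/K = 41.7×10⁻⁶/K.
ΔL_mismatch = Δα·L·ΔT = 41.7×10⁻⁶ × 53.0 mm × 194.0 K = 429 µm.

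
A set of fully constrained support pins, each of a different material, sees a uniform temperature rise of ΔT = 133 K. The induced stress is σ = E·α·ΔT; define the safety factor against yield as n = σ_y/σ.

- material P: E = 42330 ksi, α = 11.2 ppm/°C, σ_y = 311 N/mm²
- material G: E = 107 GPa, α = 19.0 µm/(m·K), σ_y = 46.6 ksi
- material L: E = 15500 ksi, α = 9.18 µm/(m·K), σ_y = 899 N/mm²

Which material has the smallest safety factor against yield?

material P

Per material, after unit conversion:
  material P: E = 291.9, α = 11.2, σ_y = 311.0 → σ = 435 MPa, n = 0.715
  material G: E = 107.0, α = 19.0, σ_y = 321.3 → σ = 270 MPa, n = 1.19
  material L: E = 106.9, α = 9.18, σ_y = 899.0 → σ = 130 MPa, n = 6.89
Material P has the lowest safety factor, n = 0.715.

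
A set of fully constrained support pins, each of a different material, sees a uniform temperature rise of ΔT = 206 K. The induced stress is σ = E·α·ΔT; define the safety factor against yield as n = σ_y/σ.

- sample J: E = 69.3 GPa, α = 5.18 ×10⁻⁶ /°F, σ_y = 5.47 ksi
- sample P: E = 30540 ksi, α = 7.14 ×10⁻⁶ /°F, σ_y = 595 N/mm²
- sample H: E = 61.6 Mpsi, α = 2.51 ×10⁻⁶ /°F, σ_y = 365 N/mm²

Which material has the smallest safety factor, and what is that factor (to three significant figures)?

In consistent units (E in GPa, α in ×10⁻⁶/K, σ_y in MPa):
  sample J: E = 69.30, α = 9.32, σ_y = 37.71 → σ = 133 MPa, n = 0.283
  sample P: E = 210.6, α = 12.9, σ_y = 595.0 → σ = 557 MPa, n = 1.07
  sample H: E = 424.7, α = 4.52, σ_y = 365.0 → σ = 395 MPa, n = 0.923
The minimum is sample J at n = 0.283.

sample J, n = 0.283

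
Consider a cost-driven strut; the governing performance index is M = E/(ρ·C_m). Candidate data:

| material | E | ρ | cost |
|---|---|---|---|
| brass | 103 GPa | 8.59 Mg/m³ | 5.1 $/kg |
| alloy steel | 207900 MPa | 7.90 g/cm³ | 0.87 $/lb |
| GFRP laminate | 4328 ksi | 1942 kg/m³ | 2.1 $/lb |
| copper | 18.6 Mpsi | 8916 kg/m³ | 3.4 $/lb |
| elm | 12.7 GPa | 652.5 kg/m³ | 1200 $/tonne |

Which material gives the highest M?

elm

Convert each candidate to consistent units, then evaluate M:
  brass: E = 103.0 GPa, ρ = 8590 kg/m³, cost = 5.100 $/kg
  alloy steel: E = 207.9 GPa, ρ = 7900 kg/m³, cost = 1.918 $/kg
  GFRP laminate: E = 29.84 GPa, ρ = 1942 kg/m³, cost = 4.630 $/kg
  copper: E = 128.2 GPa, ρ = 8916 kg/m³, cost = 7.496 $/kg
  elm: E = 12.70 GPa, ρ = 652.5 kg/m³, cost = 1.200 $/kg
  elm: M = 16.2 MN·m per $
  alloy steel: M = 13.7 MN·m per $
  GFRP laminate: M = 3.32 MN·m per $
  brass: M = 2.35 MN·m per $
  copper: M = 1.92 MN·m per $
Elm ranks first.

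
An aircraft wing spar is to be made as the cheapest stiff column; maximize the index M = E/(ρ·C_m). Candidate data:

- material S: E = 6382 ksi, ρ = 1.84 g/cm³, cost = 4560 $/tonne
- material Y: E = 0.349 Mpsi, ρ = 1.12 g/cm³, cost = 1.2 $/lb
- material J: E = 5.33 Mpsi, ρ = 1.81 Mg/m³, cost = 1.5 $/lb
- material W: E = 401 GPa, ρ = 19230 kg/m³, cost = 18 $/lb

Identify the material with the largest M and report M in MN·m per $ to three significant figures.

After converting to SI:
  material S: E = 44.00 GPa, ρ = 1840 kg/m³, cost = 4.560 $/kg
  material Y: E = 2.406 GPa, ρ = 1120 kg/m³, cost = 2.646 $/kg
  material J: E = 36.75 GPa, ρ = 1810 kg/m³, cost = 3.307 $/kg
  material W: E = 401.0 GPa, ρ = 19230 kg/m³, cost = 39.68 $/kg
  material J: M = 6.14 MN·m per $
  material S: M = 5.24 MN·m per $
  material Y: M = 0.812 MN·m per $
  material W: M = 0.525 MN·m per $
The maximum is for material J.

material J, M = 6.14 MN·m per $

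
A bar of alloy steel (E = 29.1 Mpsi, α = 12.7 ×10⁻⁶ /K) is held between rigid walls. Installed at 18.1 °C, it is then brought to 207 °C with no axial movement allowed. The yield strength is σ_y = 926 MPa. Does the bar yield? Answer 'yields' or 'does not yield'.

does not yield

E = 29.1 Mpsi = 200.6 GPa.
ΔT = 188.9 K. Constrained thermal stress σ = E·α·ΔT = 200.6×10³ MPa × 12.7×10⁻⁶ × 188.9 = 481 MPa (compressive).
Compare to σ_y = 926 MPa: σ < σ_y, so it does not yield.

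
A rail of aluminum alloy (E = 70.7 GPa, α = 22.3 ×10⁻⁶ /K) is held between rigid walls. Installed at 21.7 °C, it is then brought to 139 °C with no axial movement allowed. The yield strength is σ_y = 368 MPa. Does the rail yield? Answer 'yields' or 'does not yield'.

does not yield

ΔT = 117.3 K. Constrained thermal stress σ = E·α·ΔT = 70.70×10³ MPa × 22.3×10⁻⁶ × 117.3 = 185 MPa (compressive).
Compare to σ_y = 368 MPa: σ < σ_y, so it does not yield.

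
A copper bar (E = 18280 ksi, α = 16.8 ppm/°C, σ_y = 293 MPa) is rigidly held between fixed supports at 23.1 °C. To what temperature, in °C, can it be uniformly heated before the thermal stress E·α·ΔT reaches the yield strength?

161 °C

E = 18280 ksi = 126.0 GPa.
E·α·ΔT = 293.0 MPa ⇒ ΔT = 293.0 / (126.0×10³ × 16.8×10⁻⁶) = 138.4 K.
T = 23.1 + 138.4 = 161.5 °C.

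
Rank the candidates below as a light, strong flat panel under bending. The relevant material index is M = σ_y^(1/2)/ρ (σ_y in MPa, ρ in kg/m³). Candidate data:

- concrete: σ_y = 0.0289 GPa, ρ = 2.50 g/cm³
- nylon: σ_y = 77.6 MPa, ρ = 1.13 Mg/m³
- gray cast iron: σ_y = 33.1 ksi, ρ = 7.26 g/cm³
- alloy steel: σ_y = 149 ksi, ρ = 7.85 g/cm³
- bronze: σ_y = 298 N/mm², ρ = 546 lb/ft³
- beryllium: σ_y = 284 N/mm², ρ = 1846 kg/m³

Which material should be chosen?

Convert each candidate to consistent units, then evaluate M:
  concrete: σ_y = 28.90 MPa, ρ = 2500 kg/m³
  nylon: σ_y = 77.60 MPa, ρ = 1130 kg/m³
  gray cast iron: σ_y = 228.2 MPa, ρ = 7260 kg/m³
  alloy steel: σ_y = 1027 MPa, ρ = 7850 kg/m³
  bronze: σ_y = 298.0 MPa, ρ = 8746 kg/m³
  beryllium: σ_y = 284.0 MPa, ρ = 1846 kg/m³
  beryllium: M = 9.13×10⁻³
  nylon: M = 7.80×10⁻³
  alloy steel: M = 4.08×10⁻³
  concrete: M = 2.15×10⁻³
  gray cast iron: M = 2.08×10⁻³
  bronze: M = 1.97×10⁻³
Highest index: beryllium.

beryllium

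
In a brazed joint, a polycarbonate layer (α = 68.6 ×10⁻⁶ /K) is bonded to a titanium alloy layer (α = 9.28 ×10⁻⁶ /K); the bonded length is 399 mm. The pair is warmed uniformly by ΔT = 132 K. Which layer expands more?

α(polycarbonate) = 68.6×10⁻⁶/K vs α(titanium alloy) = 9.28×10⁻⁶/K.
Higher α expands more for the same ΔT: polycarbonate.

polycarbonate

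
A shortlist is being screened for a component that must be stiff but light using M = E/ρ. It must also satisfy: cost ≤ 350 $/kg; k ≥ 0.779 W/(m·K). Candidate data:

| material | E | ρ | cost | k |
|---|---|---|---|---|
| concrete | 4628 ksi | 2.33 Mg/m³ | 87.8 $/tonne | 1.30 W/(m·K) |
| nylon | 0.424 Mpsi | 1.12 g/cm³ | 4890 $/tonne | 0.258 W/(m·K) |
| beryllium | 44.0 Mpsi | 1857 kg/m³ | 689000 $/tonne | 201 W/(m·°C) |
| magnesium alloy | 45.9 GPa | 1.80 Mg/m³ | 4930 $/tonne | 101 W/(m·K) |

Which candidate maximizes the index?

magnesium alloy

Screen on constraints: cost ≤ 350 $/kg; k ≥ 0.779 W/(m·K). Survivors: concrete, magnesium alloy.
Putting every candidate on a common basis:
  concrete: E = 31.91 GPa, ρ = 2330 kg/m³
  magnesium alloy: E = 45.90 GPa, ρ = 1800 kg/m³
  magnesium alloy: M = 25.5 MN·m/kg
  concrete: M = 13.7 MN·m/kg
Magnesium alloy has the largest M.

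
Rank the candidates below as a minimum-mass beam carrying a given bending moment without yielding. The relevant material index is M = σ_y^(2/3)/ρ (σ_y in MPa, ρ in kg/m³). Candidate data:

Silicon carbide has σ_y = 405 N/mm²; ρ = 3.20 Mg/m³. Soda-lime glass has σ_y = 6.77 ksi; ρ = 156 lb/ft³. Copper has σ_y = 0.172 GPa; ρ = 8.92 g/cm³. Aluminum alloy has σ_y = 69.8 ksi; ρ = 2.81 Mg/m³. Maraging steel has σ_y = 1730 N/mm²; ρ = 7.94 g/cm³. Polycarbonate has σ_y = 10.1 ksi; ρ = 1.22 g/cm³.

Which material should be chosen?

Putting every candidate on a common basis:
  silicon carbide: σ_y = 405.0 MPa, ρ = 3200 kg/m³
  soda-lime glass: σ_y = 46.68 MPa, ρ = 2499 kg/m³
  copper: σ_y = 172.0 MPa, ρ = 8920 kg/m³
  aluminum alloy: σ_y = 481.3 MPa, ρ = 2810 kg/m³
  maraging steel: σ_y = 1730 MPa, ρ = 7940 kg/m³
  polycarbonate: σ_y = 69.64 MPa, ρ = 1220 kg/m³
  aluminum alloy: M = 21.9×10⁻³
  maraging steel: M = 18.2×10⁻³
  silicon carbide: M = 17.1×10⁻³
  polycarbonate: M = 13.9×10⁻³
  soda-lime glass: M = 5.19×10⁻³
  copper: M = 3.47×10⁻³
Highest index: aluminum alloy.

aluminum alloy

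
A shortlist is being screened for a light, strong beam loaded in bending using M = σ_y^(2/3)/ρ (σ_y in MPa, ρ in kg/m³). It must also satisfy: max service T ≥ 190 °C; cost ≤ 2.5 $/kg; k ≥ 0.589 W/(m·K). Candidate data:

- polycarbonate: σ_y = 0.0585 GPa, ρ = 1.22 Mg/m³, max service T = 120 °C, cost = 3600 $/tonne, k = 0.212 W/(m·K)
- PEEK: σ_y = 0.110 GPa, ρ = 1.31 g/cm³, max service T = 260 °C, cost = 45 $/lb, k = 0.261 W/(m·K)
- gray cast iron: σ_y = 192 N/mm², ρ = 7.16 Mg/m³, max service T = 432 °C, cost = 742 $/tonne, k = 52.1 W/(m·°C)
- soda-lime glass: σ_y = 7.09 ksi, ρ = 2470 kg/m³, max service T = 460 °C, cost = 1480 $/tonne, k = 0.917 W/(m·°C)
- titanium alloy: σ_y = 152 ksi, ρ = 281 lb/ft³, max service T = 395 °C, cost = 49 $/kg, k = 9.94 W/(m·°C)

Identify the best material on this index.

soda-lime glass

Screen on constraints: max service T ≥ 190 °C; cost ≤ 2.5 $/kg; k ≥ 0.589 W/(m·K). Survivors: gray cast iron, soda-lime glass.
In SI units:
  gray cast iron: σ_y = 192.0 MPa, ρ = 7160 kg/m³
  soda-lime glass: σ_y = 48.88 MPa, ρ = 2470 kg/m³
  soda-lime glass: M = 5.41×10⁻³
  gray cast iron: M = 4.65×10⁻³
Highest index: soda-lime glass.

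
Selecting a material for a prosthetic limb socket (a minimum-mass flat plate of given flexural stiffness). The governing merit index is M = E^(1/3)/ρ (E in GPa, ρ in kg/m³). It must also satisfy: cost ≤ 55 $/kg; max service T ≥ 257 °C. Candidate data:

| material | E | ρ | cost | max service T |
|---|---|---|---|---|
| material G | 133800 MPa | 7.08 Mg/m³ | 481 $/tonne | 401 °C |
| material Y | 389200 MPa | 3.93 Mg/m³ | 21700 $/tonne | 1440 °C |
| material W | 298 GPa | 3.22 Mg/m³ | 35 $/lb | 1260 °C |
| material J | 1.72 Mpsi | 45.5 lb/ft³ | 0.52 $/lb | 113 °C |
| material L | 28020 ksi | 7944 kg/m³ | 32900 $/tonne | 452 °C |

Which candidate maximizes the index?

Screen on constraints: cost ≤ 55 $/kg; max service T ≥ 257 °C. Survivors: material G, material Y, material L.
In SI units:
  material G: E = 133.8 GPa, ρ = 7080 kg/m³
  material Y: E = 389.2 GPa, ρ = 3930 kg/m³
  material L: E = 193.2 GPa, ρ = 7944 kg/m³
  material Y: M = 1.86×10⁻³
  material L: M = 0.728×10⁻³
  material G: M = 0.722×10⁻³
Highest index: material Y.

material Y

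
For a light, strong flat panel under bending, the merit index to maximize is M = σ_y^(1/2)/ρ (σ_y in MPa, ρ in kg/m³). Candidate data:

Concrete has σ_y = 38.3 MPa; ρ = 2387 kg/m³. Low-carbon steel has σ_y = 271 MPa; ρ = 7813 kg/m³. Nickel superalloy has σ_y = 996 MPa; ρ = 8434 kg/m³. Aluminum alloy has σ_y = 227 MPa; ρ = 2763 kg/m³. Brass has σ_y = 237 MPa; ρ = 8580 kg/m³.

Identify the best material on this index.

Per-candidate index values:
  aluminum alloy: M = 5.45×10⁻³
  nickel superalloy: M = 3.74×10⁻³
  concrete: M = 2.59×10⁻³
  low-carbon steel: M = 2.11×10⁻³
  brass: M = 1.79×10⁻³
Highest index: aluminum alloy.

aluminum alloy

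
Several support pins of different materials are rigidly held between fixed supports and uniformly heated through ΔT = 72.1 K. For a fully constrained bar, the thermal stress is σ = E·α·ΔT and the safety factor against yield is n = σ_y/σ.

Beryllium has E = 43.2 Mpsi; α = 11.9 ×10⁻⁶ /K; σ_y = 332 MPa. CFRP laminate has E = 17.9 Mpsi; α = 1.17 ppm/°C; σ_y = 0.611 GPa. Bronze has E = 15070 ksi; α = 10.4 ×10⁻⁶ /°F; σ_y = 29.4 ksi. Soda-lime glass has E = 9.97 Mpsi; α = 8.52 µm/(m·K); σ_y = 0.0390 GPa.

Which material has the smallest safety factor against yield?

soda-lime glass

Converting E to GPa, α to ×10⁻⁶/K, σ_y to MPa, then σ and n for each:
  beryllium: E = 297.9, α = 11.9, σ_y = 332.0 → σ = 256 MPa, n = 1.30
  CFRP laminate: E = 123.4, α = 1.17, σ_y = 611.0 → σ = 10.4 MPa, n = 58.7
  bronze: E = 103.9, α = 18.7, σ_y = 202.7 → σ = 140 MPa, n = 1.45
  soda-lime glass: E = 68.74, α = 8.52, σ_y = 39.00 → σ = 42.2 MPa, n = 0.924
The minimum is soda-lime glass at n = 0.924.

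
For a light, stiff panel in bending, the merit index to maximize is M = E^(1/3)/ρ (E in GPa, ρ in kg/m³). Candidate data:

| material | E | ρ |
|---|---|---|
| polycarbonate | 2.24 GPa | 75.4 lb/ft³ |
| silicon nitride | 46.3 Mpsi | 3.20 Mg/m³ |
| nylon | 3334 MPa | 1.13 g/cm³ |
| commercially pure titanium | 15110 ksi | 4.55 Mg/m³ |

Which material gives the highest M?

silicon nitride

Putting every candidate on a common basis:
  polycarbonate: E = 2.240 GPa, ρ = 1208 kg/m³
  silicon nitride: E = 319.2 GPa, ρ = 3200 kg/m³
  nylon: E = 3.334 GPa, ρ = 1130 kg/m³
  commercially pure titanium: E = 104.2 GPa, ρ = 4550 kg/m³
  silicon nitride: M = 2.14×10⁻³
  nylon: M = 1.32×10⁻³
  polycarbonate: M = 1.08×10⁻³
  commercially pure titanium: M = 1.03×10⁻³
The maximum is for silicon nitride.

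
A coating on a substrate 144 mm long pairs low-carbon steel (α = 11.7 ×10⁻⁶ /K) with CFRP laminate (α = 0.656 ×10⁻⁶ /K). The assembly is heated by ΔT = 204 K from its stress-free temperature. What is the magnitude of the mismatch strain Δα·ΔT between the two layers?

2.25×10⁻³

Δα = |11.7 − 0.656|×10⁻⁶/K = 11.0×10⁻⁶/K.
Mismatch strain = Δα·ΔT = 11.0×10⁻⁶ × 204.0 = 2.25×10⁻³.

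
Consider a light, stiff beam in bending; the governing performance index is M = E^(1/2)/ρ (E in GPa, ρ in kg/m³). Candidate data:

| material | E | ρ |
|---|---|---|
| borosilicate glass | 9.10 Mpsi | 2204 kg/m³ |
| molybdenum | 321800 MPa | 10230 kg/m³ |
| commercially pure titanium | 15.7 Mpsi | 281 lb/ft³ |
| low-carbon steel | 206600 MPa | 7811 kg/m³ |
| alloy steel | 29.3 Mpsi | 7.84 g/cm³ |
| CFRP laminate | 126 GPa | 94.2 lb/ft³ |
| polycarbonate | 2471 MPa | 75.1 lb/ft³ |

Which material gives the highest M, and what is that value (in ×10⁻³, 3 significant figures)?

After converting to SI:
  borosilicate glass: E = 62.74 GPa, ρ = 2204 kg/m³
  molybdenum: E = 321.8 GPa, ρ = 10230 kg/m³
  commercially pure titanium: E = 108.2 GPa, ρ = 4501 kg/m³
  low-carbon steel: E = 206.6 GPa, ρ = 7811 kg/m³
  alloy steel: E = 202.0 GPa, ρ = 7840 kg/m³
  CFRP laminate: E = 126.0 GPa, ρ = 1509 kg/m³
  polycarbonate: E = 2.471 GPa, ρ = 1203 kg/m³
  CFRP laminate: M = 7.44×10⁻³
  borosilicate glass: M = 3.59×10⁻³
  commercially pure titanium: M = 2.31×10⁻³
  low-carbon steel: M = 1.84×10⁻³
  alloy steel: M = 1.81×10⁻³
  molybdenum: M = 1.75×10⁻³
  polycarbonate: M = 1.31×10⁻³
The maximum is for CFRP laminate.

CFRP laminate, M = 7.44×10⁻³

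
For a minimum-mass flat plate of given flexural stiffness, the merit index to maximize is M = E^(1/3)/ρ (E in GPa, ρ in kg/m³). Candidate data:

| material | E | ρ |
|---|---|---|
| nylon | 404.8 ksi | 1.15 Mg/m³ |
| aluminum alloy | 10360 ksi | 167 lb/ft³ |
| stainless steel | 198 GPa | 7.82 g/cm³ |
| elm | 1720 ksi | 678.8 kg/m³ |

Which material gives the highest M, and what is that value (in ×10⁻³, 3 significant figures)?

elm, M = 3.36×10⁻³

Convert each candidate to consistent units, then evaluate M:
  nylon: E = 2.791 GPa, ρ = 1150 kg/m³
  aluminum alloy: E = 71.43 GPa, ρ = 2675 kg/m³
  stainless steel: E = 198.0 GPa, ρ = 7820 kg/m³
  elm: E = 11.86 GPa, ρ = 678.8 kg/m³
  elm: M = 3.36×10⁻³
  aluminum alloy: M = 1.55×10⁻³
  nylon: M = 1.22×10⁻³
  stainless steel: M = 0.745×10⁻³
Highest index: elm.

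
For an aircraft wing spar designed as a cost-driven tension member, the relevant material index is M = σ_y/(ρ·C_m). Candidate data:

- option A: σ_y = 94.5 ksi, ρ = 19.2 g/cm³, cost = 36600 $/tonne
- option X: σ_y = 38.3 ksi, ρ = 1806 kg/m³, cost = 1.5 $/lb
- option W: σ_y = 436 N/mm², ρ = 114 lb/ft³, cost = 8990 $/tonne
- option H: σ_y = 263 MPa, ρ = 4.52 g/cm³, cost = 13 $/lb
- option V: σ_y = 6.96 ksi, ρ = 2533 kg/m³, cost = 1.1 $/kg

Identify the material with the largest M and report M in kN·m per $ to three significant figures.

option X, M = 44.2 kN·m per $

In SI units:
  option A: σ_y = 651.6 MPa, ρ = 19200 kg/m³, cost = 36.60 $/kg
  option X: σ_y = 264.1 MPa, ρ = 1806 kg/m³, cost = 3.307 $/kg
  option W: σ_y = 436.0 MPa, ρ = 1826 kg/m³, cost = 8.990 $/kg
  option H: σ_y = 263.0 MPa, ρ = 4520 kg/m³, cost = 28.66 $/kg
  option V: σ_y = 47.99 MPa, ρ = 2533 kg/m³, cost = 1.100 $/kg
  option X: M = 44.2 kN·m per $
  option W: M = 26.6 kN·m per $
  option V: M = 17.2 kN·m per $
  option H: M = 2.03 kN·m per $
  option A: M = 0.927 kN·m per $
Option X has the largest M.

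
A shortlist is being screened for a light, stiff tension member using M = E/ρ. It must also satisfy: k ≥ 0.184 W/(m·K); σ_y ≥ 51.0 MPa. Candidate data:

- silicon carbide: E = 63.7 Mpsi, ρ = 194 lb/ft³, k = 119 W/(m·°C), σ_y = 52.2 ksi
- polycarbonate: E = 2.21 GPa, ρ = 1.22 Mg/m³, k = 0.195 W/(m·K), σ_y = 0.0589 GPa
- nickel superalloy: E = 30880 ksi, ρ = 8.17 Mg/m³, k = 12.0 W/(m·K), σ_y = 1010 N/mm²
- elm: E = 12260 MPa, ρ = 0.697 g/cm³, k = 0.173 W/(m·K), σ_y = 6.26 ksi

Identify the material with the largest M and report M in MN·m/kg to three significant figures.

Screen on constraints: k ≥ 0.184 W/(m·K); σ_y ≥ 51.0 MPa. Survivors: silicon carbide, polycarbonate, nickel superalloy.
In SI units:
  silicon carbide: E = 439.2 GPa, ρ = 3108 kg/m³
  polycarbonate: E = 2.210 GPa, ρ = 1220 kg/m³
  nickel superalloy: E = 212.9 GPa, ρ = 8170 kg/m³
  silicon carbide: M = 141 MN·m/kg
  nickel superalloy: M = 26.1 MN·m/kg
  polycarbonate: M = 1.81 MN·m/kg
Silicon carbide ranks first.

silicon carbide, M = 141 MN·m/kg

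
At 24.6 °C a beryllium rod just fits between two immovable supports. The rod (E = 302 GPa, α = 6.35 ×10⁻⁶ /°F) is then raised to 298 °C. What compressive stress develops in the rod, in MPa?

944 MPa

α = 6.35×10⁻⁶/°F × 9/5 = 11.4×10⁻⁶/K.
ΔT = 273.4 K. Constrained thermal stress σ = E·α·ΔT = 302.0×10³ MPa × 11.4×10⁻⁶ × 273.4 = 944 MPa (compressive).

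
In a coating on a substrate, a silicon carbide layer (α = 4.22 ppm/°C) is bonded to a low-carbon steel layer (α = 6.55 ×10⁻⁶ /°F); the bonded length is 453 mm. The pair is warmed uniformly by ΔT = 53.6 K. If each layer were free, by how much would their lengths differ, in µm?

low-carbon steel: α = 6.55×10⁻⁶/°F × 9/5 = 11.8×10⁻⁶/K.
Δα = |4.22 − 11.8|×10⁻⁶/K = 7.57×10⁻⁶/K.
ΔL_mismatch = Δα·L·ΔT = 7.57×10⁻⁶ × 453.0 mm × 53.6 K = 184 µm.

184 µm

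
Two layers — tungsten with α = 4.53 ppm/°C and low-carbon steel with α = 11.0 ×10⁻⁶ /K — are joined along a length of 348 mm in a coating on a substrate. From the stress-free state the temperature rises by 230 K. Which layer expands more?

low-carbon steel

α(tungsten) = 4.53×10⁻⁶/K vs α(low-carbon steel) = 11.0×10⁻⁶/K.
Higher α expands more for the same ΔT: low-carbon steel.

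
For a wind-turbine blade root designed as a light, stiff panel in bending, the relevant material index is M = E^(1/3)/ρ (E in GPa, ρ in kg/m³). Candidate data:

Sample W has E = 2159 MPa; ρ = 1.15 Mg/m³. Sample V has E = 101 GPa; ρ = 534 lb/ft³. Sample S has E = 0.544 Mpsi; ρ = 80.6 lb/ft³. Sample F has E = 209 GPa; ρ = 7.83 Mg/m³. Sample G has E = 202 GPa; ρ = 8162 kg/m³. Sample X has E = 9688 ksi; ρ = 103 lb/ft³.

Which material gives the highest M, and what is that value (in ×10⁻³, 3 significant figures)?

In SI units:
  sample W: E = 2.159 GPa, ρ = 1150 kg/m³
  sample V: E = 101.0 GPa, ρ = 8554 kg/m³
  sample S: E = 3.751 GPa, ρ = 1291 kg/m³
  sample F: E = 209.0 GPa, ρ = 7830 kg/m³
  sample G: E = 202.0 GPa, ρ = 8162 kg/m³
  sample X: E = 66.80 GPa, ρ = 1650 kg/m³
  sample X: M = 2.46×10⁻³
  sample S: M = 1.20×10⁻³
  sample W: M = 1.12×10⁻³
  sample F: M = 0.758×10⁻³
  sample G: M = 0.719×10⁻³
  sample V: M = 0.544×10⁻³
Sample X has the largest M.

sample X, M = 2.46×10⁻³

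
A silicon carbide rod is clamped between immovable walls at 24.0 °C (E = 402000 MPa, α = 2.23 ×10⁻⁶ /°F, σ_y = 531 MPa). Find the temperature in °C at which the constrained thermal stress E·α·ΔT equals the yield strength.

E = 402000 MPa = 402.0 GPa.
α = 2.23×10⁻⁶/°F × 9/5 = 4.01×10⁻⁶/K.
E·α·ΔT = 531.0 MPa ⇒ ΔT = 531.0 / (402.0×10³ × 4.01×10⁻⁶) = 329.1 K.
T = 24.0 + 329.1 = 353.1 °C.

353 °C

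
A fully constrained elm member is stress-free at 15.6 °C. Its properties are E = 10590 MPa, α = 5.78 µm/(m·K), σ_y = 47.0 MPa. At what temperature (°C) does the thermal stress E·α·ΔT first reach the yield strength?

783 °C

E = 10590 MPa = 10.59 GPa.
E·α·ΔT = 47.00 MPa ⇒ ΔT = 47.00 / (10.59×10³ × 5.78×10⁻⁶) = 767.8 K.
T = 15.6 + 767.8 = 783.4 °C.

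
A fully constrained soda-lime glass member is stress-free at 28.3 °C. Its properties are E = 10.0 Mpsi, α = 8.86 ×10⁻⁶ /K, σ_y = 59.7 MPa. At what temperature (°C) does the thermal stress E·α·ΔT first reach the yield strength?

126 °C

E = 10.0 Mpsi = 68.95 GPa.
E·α·ΔT = 59.70 MPa ⇒ ΔT = 59.70 / (68.95×10³ × 8.86×10⁻⁶) = 97.73 K.
T = 28.3 + 97.73 = 126.0 °C.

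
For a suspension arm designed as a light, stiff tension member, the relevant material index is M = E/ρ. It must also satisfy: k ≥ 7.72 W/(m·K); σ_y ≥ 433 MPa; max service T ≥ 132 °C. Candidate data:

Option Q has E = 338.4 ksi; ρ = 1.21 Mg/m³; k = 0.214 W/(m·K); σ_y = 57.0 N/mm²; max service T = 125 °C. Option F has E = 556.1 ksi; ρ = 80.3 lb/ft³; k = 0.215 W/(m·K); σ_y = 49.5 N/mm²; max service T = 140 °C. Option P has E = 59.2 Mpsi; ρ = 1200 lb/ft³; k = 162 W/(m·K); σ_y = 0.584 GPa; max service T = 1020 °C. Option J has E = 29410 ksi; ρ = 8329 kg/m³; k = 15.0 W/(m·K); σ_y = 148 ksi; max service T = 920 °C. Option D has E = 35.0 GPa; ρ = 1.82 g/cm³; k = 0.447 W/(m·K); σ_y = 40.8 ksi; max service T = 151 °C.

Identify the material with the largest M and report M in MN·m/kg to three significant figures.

option J, M = 24.3 MN·m/kg

Screen on constraints: k ≥ 7.72 W/(m·K); σ_y ≥ 433 MPa; max service T ≥ 132 °C. Survivors: option P, option J.
Putting every candidate on a common basis:
  option P: E = 408.2 GPa, ρ = 19220 kg/m³
  option J: E = 202.8 GPa, ρ = 8329 kg/m³
  option J: M = 24.3 MN·m/kg
  option P: M = 21.2 MN·m/kg
Option J ranks first.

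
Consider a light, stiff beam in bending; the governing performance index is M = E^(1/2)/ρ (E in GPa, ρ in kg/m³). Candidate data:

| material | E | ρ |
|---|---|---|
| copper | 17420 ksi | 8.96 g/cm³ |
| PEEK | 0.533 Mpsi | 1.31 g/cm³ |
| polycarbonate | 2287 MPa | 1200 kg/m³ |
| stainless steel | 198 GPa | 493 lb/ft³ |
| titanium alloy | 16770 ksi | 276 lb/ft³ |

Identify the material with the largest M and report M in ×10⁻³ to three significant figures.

titanium alloy, M = 2.43×10⁻³

After converting to SI:
  copper: E = 120.1 GPa, ρ = 8960 kg/m³
  PEEK: E = 3.675 GPa, ρ = 1310 kg/m³
  polycarbonate: E = 2.287 GPa, ρ = 1200 kg/m³
  stainless steel: E = 198.0 GPa, ρ = 7897 kg/m³
  titanium alloy: E = 115.6 GPa, ρ = 4421 kg/m³
  titanium alloy: M = 2.43×10⁻³
  stainless steel: M = 1.78×10⁻³
  PEEK: M = 1.46×10⁻³
  polycarbonate: M = 1.26×10⁻³
  copper: M = 1.22×10⁻³
Titanium alloy has the largest M.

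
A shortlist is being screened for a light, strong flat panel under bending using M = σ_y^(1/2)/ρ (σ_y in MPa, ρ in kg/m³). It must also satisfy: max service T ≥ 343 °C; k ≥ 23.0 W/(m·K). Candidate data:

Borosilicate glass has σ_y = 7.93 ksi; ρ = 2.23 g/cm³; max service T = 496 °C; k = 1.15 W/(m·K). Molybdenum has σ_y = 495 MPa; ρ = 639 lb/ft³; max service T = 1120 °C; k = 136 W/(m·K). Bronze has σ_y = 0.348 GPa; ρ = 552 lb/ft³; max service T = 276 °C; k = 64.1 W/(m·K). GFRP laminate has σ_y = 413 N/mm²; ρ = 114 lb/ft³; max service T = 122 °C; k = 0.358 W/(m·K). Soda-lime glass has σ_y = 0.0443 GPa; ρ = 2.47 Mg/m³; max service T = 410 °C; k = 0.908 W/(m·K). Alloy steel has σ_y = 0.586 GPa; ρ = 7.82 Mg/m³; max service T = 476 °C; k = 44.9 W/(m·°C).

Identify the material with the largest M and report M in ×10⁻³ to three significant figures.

Screen on constraints: max service T ≥ 343 °C; k ≥ 23.0 W/(m·K). Survivors: molybdenum, alloy steel.
After converting to SI:
  molybdenum: σ_y = 495.0 MPa, ρ = 10240 kg/m³
  alloy steel: σ_y = 586.0 MPa, ρ = 7820 kg/m³
  alloy steel: M = 3.10×10⁻³
  molybdenum: M = 2.17×10⁻³
Alloy steel ranks first.

alloy steel, M = 3.10×10⁻³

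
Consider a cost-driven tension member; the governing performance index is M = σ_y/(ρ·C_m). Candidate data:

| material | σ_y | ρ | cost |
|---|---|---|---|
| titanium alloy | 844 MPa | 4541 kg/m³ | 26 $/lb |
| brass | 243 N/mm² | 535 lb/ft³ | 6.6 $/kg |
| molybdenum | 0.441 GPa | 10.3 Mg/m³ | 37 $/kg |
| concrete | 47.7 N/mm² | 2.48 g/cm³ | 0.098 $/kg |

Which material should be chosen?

concrete

Putting every candidate on a common basis:
  titanium alloy: σ_y = 844.0 MPa, ρ = 4541 kg/m³, cost = 57.32 $/kg
  brass: σ_y = 243.0 MPa, ρ = 8570 kg/m³, cost = 6.600 $/kg
  molybdenum: σ_y = 441.0 MPa, ρ = 10300 kg/m³, cost = 37.00 $/kg
  concrete: σ_y = 47.70 MPa, ρ = 2480 kg/m³, cost = 0.09800 $/kg
  concrete: M = 196 kN·m per $
  brass: M = 4.30 kN·m per $
  titanium alloy: M = 3.24 kN·m per $
  molybdenum: M = 1.16 kN·m per $
Concrete ranks first.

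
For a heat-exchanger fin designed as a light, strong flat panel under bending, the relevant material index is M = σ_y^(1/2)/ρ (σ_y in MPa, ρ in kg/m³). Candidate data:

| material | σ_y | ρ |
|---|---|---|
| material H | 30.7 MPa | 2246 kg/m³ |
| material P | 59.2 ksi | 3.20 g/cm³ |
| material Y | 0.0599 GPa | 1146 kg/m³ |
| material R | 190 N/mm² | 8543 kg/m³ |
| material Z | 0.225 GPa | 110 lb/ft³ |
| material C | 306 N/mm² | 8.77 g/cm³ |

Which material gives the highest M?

material Z

In SI units:
  material H: σ_y = 30.70 MPa, ρ = 2246 kg/m³
  material P: σ_y = 408.2 MPa, ρ = 3200 kg/m³
  material Y: σ_y = 59.90 MPa, ρ = 1146 kg/m³
  material R: σ_y = 190.0 MPa, ρ = 8543 kg/m³
  material Z: σ_y = 225.0 MPa, ρ = 1762 kg/m³
  material C: σ_y = 306.0 MPa, ρ = 8770 kg/m³
  material Z: M = 8.51×10⁻³
  material Y: M = 6.75×10⁻³
  material P: M = 6.31×10⁻³
  material H: M = 2.47×10⁻³
  material C: M = 1.99×10⁻³
  material R: M = 1.61×10⁻³
Material Z ranks first.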